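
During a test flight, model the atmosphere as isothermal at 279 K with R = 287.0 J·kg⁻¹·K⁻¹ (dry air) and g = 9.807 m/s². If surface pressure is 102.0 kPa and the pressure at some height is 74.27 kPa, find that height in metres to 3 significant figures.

z ≈ 2590 m

Scale height: H = RT/g = 287.0 × 279 / 9.807 = 8164.9 m.
Invert the barometric formula: z = H ln(P₀/P).
P₀/P = 102.0/74.27 = 1.3734; ln(1.3734) = 0.31729.
z = 8164.9 × 0.31729 = 2590.6 m.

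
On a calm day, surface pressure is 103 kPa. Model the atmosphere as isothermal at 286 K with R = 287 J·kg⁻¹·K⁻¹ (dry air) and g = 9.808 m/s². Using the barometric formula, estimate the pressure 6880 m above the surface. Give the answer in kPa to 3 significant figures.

Scale height: H = RT/g = 287 × 286 / 9.808 = 8368.9 m.
Barometric formula: P = P₀ exp(−z/H).
z/H = 6880.0/8368.9 = 0.82209; exp(−0.82209) = 0.43951.
P = 103 × 0.43951 = 45.270 kPa.

P ≈ 45.3 kPa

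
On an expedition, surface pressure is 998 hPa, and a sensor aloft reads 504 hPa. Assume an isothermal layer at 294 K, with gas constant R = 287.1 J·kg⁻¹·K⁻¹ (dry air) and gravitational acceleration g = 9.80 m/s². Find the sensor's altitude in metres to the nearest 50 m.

Scale height: H = RT/g = 287.1 × 294 / 9.80 = 8613.0 m.
Invert the barometric formula: z = H ln(P₀/P).
P₀/P = 998/504 = 1.9802; ln(1.9802) = 0.68320.
z = 8613.0 × 0.68320 = 5884.4 m.

z ≈ 5900 m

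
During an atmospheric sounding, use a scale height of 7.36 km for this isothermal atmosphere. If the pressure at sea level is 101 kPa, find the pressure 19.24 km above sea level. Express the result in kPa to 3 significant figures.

P ≈ 7.40 kPa

Barometric formula: P = P₀ exp(−z/H).
z/H = 19240/7360.0 = 2.6141; exp(−2.6141) = 0.073234.
P = 101 × 0.073234 = 7.3966 kPa.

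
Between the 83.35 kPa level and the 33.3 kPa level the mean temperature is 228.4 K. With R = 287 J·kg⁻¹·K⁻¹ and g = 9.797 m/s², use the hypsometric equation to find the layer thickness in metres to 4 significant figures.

Hypsometric equation: Δz = (R T̄/g) ln(P₁/P₂).
R T̄/g = 287 × 228.4 / 9.797 = 6690.9 m.
ln(83.35/33.3) = ln(2.5030) = 0.91749.
Δz = 6690.9 × 0.91749 = 6138.8 m.

Δz ≈ 6139 m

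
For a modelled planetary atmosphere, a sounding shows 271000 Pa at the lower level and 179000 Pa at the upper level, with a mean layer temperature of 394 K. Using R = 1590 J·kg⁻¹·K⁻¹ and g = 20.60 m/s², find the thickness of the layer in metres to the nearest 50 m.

Δz ≈ 12600 m

Hypsometric equation: Δz = (R T̄/g) ln(P₁/P₂).
R T̄/g = 1590 × 394 / 20.60 = 30411 m.
ln(271000/179000) = ln(1.5140) = 0.41476.
Δz = 30411 × 0.41476 = 12613 m.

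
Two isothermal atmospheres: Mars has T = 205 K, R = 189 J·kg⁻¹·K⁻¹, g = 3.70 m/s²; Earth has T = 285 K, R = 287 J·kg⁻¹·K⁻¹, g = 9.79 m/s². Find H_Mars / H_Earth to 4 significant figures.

H_Mars/H_Earth ≈ 1.253

H = RT/g for each body.
H_Mars = 189 × 205 / 3.70 = 10472 m.
H_Earth = 287 × 285 / 9.79 = 8355.0 m.
H_Mars/H_Earth = 10472/8355.0 = 1.2534.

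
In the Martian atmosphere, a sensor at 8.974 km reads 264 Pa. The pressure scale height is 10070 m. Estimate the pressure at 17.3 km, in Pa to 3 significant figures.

P ≈ 115 Pa

Between two levels, P₂ = P₁ exp(−Δz/H) with Δz = z₂ − z₁.
Δz = 17300 − 8974.0 = 8326.0 m; Δz/H = 8326.0/10070 = 0.82681.
P₂ = 264 × exp(−0.82681) = 264 × 0.43744 = 115.48 Pa.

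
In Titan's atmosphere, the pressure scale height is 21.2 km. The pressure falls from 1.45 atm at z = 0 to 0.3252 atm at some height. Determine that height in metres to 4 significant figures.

Invert the barometric formula: z = H ln(P₀/P).
P₀/P = 1.45/0.3252 = 4.4588; ln(4.4588) = 1.4949.
z = 21200 × 1.4949 = 31692 m.

z ≈ 31690 m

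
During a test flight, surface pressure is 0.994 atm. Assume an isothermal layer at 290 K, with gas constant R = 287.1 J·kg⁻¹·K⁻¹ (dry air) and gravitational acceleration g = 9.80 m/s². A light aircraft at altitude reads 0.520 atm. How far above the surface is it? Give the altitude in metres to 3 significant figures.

Scale height: H = RT/g = 287.1 × 290 / 9.80 = 8495.8 m.
Invert the barometric formula: z = H ln(P₀/P).
P₀/P = 0.994/0.520 = 1.9115; ln(1.9115) = 0.64789.
z = 8495.8 × 0.64789 = 5504.3 m.

z ≈ 5500 m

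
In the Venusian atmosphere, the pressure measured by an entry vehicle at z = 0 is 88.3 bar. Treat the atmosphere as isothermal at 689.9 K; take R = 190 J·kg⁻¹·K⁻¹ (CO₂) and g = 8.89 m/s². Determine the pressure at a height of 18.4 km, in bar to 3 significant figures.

Scale height: H = RT/g = 190 × 689.9 / 8.89 = 14745 m.
Barometric formula: P = P₀ exp(−z/H).
z/H = 18400/14745 = 1.2479; exp(−1.2479) = 0.28711.
P = 88.3 × 0.28711 = 25.352 bar.

P ≈ 25.4 bar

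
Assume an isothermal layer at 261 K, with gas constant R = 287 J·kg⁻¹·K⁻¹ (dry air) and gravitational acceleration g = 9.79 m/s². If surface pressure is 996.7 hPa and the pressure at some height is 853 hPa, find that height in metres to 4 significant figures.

z ≈ 1191 m

Scale height: H = RT/g = 287 × 261 / 9.79 = 7651.4 m.
Invert the barometric formula: z = H ln(P₀/P).
P₀/P = 996.7/853 = 1.1685; ln(1.1685) = 0.15572.
z = 7651.4 × 0.15572 = 1191.5 m.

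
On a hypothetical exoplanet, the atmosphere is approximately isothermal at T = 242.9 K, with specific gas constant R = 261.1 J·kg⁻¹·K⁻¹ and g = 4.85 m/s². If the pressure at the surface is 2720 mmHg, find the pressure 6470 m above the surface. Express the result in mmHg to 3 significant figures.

P ≈ 1660 mmHg

Scale height: H = RT/g = 261.1 × 242.9 / 4.85 = 13077 m.
Barometric formula: P = P₀ exp(−z/H).
z/H = 6470.0/13077 = 0.49476; exp(−0.49476) = 0.60972.
P = 2720 × 0.60972 = 1658.4 mmHg.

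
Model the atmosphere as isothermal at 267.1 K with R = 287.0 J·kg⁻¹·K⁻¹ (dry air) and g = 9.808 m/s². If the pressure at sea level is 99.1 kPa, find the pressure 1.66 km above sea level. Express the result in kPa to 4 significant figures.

Scale height: H = RT/g = 287.0 × 267.1 / 9.808 = 7815.8 m.
Barometric formula: P = P₀ exp(−z/H).
z/H = 1660.0/7815.8 = 0.21239; exp(−0.21239) = 0.80865.
P = 99.1 × 0.80865 = 80.137 kPa.

P ≈ 80.14 kPa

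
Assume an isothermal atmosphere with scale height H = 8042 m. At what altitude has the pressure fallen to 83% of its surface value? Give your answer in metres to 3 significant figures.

Set P/P₀ = exp(−z/H) = 0.83, so z = −H ln(0.83).
−ln(0.83) = 0.18633; z = 8042.0 × 0.18633 = 1498.5 m.

z ≈ 1500 m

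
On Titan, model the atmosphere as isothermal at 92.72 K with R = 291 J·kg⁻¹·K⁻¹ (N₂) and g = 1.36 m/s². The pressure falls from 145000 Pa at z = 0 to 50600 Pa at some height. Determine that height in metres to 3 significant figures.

z ≈ 20900 m

Scale height: H = RT/g = 291 × 92.72 / 1.36 = 19839 m.
Invert the barometric formula: z = H ln(P₀/P).
P₀/P = 145000/50600 = 2.8656; ln(2.8656) = 1.0528.
z = 19839 × 1.0528 = 20886 m.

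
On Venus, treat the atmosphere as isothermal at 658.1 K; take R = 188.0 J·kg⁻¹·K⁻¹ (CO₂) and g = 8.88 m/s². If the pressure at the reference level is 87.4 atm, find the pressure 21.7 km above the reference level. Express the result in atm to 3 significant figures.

P ≈ 18.4 atm

Scale height: H = RT/g = 188.0 × 658.1 / 8.88 = 13933 m.
Barometric formula: P = P₀ exp(−z/H).
z/H = 21700/13933 = 1.5575; exp(−1.5575) = 0.21066.
P = 87.4 × 0.21066 = 18.412 atm.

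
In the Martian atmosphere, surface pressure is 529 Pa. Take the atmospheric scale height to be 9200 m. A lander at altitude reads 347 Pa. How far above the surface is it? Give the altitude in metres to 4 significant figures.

Invert the barometric formula: z = H ln(P₀/P).
P₀/P = 529/347 = 1.5245; ln(1.5245) = 0.42167.
z = 9200.0 × 0.42167 = 3879.4 m.

z ≈ 3879 m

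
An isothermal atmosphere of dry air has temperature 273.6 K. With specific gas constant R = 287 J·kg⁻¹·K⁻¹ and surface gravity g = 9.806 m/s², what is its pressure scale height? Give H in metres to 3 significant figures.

H ≈ 8010 m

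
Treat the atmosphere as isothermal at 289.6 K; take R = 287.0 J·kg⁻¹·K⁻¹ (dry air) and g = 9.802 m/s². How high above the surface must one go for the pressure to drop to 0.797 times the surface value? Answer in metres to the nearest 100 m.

z ≈ 1900 m

Scale height: H = RT/g = 287.0 × 289.6 / 9.802 = 8479.4 m.
Set P/P₀ = exp(−z/H) = 0.797, so z = −H ln(0.797).
−ln(0.797) = 0.22690; z = 8479.4 × 0.22690 = 1924.0 m.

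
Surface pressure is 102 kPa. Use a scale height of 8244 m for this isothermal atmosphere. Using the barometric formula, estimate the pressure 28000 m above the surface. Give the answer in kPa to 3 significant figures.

P ≈ 3.42 kPa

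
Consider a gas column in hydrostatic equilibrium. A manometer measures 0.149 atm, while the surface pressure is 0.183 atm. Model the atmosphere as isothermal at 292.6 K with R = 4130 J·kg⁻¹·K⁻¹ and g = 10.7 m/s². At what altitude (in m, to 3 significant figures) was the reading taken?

Scale height: H = RT/g = 4130 × 292.6 / 10.7 = 112940 m.
Invert the barometric formula: z = H ln(P₀/P).
P₀/P = 0.183/0.149 = 1.2282; ln(1.2282) = 0.20555.
z = 112940 × 0.20555 = 23215 m.

z ≈ 23200 m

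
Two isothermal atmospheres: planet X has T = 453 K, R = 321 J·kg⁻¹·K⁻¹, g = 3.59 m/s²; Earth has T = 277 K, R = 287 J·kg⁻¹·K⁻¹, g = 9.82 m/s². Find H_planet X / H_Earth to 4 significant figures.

H = RT/g for each body.
H_planet X = 321 × 453 / 3.59 = 40505 m.
H_Earth = 287 × 277 / 9.82 = 8095.6 m.
H_planet X/H_Earth = 40505/8095.6 = 5.0033.

H_planet X/H_Earth ≈ 5.003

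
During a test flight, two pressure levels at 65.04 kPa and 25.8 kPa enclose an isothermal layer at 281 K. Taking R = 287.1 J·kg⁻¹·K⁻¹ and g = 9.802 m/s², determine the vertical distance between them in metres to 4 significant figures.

Δz ≈ 7610 m

Hypsometric equation: Δz = (R T̄/g) ln(P₁/P₂).
R T̄/g = 287.1 × 281 / 9.802 = 8230.5 m.
ln(65.04/25.8) = ln(2.5209) = 0.92462.
Δz = 8230.5 × 0.92462 = 7610.1 m.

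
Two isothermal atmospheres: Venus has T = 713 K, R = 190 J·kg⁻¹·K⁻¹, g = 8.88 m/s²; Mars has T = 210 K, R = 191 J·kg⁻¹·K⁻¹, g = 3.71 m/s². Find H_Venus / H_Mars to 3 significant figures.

H = RT/g for each body.
H_Venus = 190 × 713 / 8.88 = 15256 m.
H_Mars = 191 × 210 / 3.71 = 10811 m.
H_Venus/H_Mars = 15256/10811 = 1.4112.

H_Venus/H_Mars ≈ 1.41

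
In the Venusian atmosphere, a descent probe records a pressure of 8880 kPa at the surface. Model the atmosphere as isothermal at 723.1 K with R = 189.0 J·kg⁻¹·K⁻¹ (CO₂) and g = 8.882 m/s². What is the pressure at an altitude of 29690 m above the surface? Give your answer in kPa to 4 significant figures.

P ≈ 1289 kPa

Scale height: H = RT/g = 189.0 × 723.1 / 8.882 = 15387 m.
Barometric formula: P = P₀ exp(−z/H).
z/H = 29690/15387 = 1.9296; exp(−1.9296) = 0.14521.
P = 8880 × 0.14521 = 1289.5 kPa.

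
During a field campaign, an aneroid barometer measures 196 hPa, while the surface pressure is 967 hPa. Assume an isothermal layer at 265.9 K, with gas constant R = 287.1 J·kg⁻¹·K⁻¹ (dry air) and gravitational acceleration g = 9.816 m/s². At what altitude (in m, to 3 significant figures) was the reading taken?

Scale height: H = RT/g = 287.1 × 265.9 / 9.816 = 7777.1 m.
Invert the barometric formula: z = H ln(P₀/P).
P₀/P = 967/196 = 4.9337; ln(4.9337) = 1.5961.
z = 7777.1 × 1.5961 = 12413 m.

z ≈ 12400 m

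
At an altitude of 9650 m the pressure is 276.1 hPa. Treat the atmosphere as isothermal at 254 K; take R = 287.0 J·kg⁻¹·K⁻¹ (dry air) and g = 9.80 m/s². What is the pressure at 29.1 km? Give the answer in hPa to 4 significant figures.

P ≈ 20.21 hPa

Scale height: H = RT/g = 287.0 × 254 / 9.80 = 7438.6 m.
Between two levels, P₂ = P₁ exp(−Δz/H) with Δz = z₂ − z₁.
Δz = 29100 − 9650.0 = 19450 m; Δz/H = 19450/7438.6 = 2.6147.
P₂ = 276.1 × exp(−2.6147) = 276.1 × 0.073190 = 20.208 hPa.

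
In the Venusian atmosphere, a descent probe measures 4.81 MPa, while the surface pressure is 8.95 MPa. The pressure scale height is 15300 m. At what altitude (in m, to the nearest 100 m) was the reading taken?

z ≈ 9500 m

Invert the barometric formula: z = H ln(P₀/P).
P₀/P = 8.95/4.81 = 1.8607; ln(1.8607) = 0.62095.
z = 15300 × 0.62095 = 9500.5 m.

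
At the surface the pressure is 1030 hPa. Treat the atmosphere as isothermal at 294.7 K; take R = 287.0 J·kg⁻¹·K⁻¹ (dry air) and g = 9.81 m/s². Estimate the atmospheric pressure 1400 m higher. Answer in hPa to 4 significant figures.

P ≈ 875.6 hPa

Scale height: H = RT/g = 287.0 × 294.7 / 9.81 = 8621.7 m.
Barometric formula: P = P₀ exp(−z/H).
z/H = 1400.0/8621.7 = 0.16238; exp(−0.16238) = 0.85012.
P = 1030 × 0.85012 = 875.62 hPa.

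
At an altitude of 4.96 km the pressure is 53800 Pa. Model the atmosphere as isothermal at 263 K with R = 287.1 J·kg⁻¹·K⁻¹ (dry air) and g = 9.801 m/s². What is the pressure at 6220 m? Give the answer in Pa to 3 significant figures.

Scale height: H = RT/g = 287.1 × 263 / 9.801 = 7704.0 m.
Between two levels, P₂ = P₁ exp(−Δz/H) with Δz = z₂ − z₁.
Δz = 6220.0 − 4960.0 = 1260.0 m; Δz/H = 1260.0/7704.0 = 0.16355.
P₂ = 53800 × exp(−0.16355) = 53800 × 0.84912 = 45683 Pa.

P ≈ 45700 Pa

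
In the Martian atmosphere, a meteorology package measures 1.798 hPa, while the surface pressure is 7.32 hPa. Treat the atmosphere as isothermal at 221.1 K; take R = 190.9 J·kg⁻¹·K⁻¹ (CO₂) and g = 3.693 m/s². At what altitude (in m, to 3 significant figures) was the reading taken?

Scale height: H = RT/g = 190.9 × 221.1 / 3.693 = 11429 m.
Invert the barometric formula: z = H ln(P₀/P).
P₀/P = 7.32/1.798 = 4.0712; ln(4.0712) = 1.4039.
z = 11429 × 1.4039 = 16045 m.

z ≈ 16000 m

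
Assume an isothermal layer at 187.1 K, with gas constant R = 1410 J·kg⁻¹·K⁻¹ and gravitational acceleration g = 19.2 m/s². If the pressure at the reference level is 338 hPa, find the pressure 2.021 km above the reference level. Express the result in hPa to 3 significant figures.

P ≈ 292 hPa

Scale height: H = RT/g = 1410 × 187.1 / 19.2 = 13740 m.
Barometric formula: P = P₀ exp(−z/H).
z/H = 2021.0/13740 = 0.14709; exp(−0.14709) = 0.86322.
P = 338 × 0.86322 = 291.77 hPa.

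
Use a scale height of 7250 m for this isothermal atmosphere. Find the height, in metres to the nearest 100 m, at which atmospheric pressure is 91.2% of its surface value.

z ≈ 700 m

Set P/P₀ = exp(−z/H) = 0.912, so z = −H ln(0.912).
−ln(0.912) = 0.092115; z = 7250.0 × 0.092115 = 667.83 m.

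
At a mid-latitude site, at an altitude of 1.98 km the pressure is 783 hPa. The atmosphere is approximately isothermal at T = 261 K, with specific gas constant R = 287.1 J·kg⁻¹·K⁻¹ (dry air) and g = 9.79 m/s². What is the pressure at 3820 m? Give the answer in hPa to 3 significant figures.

Scale height: H = RT/g = 287.1 × 261 / 9.79 = 7654.0 m.
Between two levels, P₂ = P₁ exp(−Δz/H) with Δz = z₂ − z₁.
Δz = 3820.0 − 1980.0 = 1840.0 m; Δz/H = 1840.0/7654.0 = 0.24040.
P₂ = 783 × exp(−0.24040) = 783 × 0.78631 = 615.68 hPa.

P ≈ 616 hPa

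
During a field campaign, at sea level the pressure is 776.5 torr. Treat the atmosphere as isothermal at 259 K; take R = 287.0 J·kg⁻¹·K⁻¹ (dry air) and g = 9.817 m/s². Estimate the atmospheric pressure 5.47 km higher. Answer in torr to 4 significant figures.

Scale height: H = RT/g = 287.0 × 259 / 9.817 = 7571.9 m.
Barometric formula: P = P₀ exp(−z/H).
z/H = 5470.0/7571.9 = 0.72241; exp(−0.72241) = 0.48558.
P = 776.5 × 0.48558 = 377.05 torr.

P ≈ 377.1 torr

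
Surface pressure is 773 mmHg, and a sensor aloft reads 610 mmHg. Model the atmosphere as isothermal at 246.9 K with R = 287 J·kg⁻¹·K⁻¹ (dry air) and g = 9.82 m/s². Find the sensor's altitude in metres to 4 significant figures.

z ≈ 1709 m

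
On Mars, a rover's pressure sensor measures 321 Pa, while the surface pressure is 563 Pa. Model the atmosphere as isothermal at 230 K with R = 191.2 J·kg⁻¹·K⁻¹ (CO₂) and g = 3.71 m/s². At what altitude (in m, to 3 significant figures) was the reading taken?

Scale height: H = RT/g = 191.2 × 230 / 3.71 = 11853 m.
Invert the barometric formula: z = H ln(P₀/P).
P₀/P = 563/321 = 1.7539; ln(1.7539) = 0.56184.
z = 11853 × 0.56184 = 6659.5 m.

z ≈ 6660 m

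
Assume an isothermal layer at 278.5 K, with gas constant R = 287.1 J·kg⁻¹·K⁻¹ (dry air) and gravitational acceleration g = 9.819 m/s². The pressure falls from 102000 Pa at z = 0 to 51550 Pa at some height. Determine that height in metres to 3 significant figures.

z ≈ 5560 m

Scale height: H = RT/g = 287.1 × 278.5 / 9.819 = 8143.1 m.
Invert the barometric formula: z = H ln(P₀/P).
P₀/P = 102000/51550 = 1.9787; ln(1.9787) = 0.68244.
z = 8143.1 × 0.68244 = 5557.2 m.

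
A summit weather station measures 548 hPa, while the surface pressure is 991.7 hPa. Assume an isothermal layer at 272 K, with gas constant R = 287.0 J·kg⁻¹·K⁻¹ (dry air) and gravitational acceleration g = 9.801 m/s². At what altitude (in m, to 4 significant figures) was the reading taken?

Scale height: H = RT/g = 287.0 × 272 / 9.801 = 7964.9 m.
Invert the barometric formula: z = H ln(P₀/P).
P₀/P = 991.7/548 = 1.8097; ln(1.8097) = 0.59316.
z = 7964.9 × 0.59316 = 4724.5 m.

z ≈ 4724 m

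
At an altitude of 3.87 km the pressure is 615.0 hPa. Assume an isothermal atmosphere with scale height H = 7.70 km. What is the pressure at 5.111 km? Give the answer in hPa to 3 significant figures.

P ≈ 523 hPa

Between two levels, P₂ = P₁ exp(−Δz/H) with Δz = z₂ − z₁.
Δz = 5111.0 − 3870.0 = 1241.0 m; Δz/H = 1241.0/7700.0 = 0.16117.
P₂ = 615.0 × exp(−0.16117) = 615.0 × 0.85115 = 523.46 hPa.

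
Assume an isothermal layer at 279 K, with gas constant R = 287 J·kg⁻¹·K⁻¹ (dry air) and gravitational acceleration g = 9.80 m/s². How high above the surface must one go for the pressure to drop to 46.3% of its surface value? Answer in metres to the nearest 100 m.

Scale height: H = RT/g = 287 × 279 / 9.80 = 8170.7 m.
Set P/P₀ = exp(−z/H) = 0.463, so z = −H ln(0.463).
−ln(0.463) = 0.77003; z = 8170.7 × 0.77003 = 6291.7 m.

z ≈ 6300 m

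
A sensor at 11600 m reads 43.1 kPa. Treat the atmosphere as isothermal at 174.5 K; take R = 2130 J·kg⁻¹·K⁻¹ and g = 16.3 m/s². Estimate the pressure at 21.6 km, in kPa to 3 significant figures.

Scale height: H = RT/g = 2130 × 174.5 / 16.3 = 22803 m.
Between two levels, P₂ = P₁ exp(−Δz/H) with Δz = z₂ − z₁.
Δz = 21600 − 11600 = 10000 m; Δz/H = 10000/22803 = 0.43854.
P₂ = 43.1 × exp(−0.43854) = 43.1 × 0.64498 = 27.799 kPa.

P ≈ 27.8 kPa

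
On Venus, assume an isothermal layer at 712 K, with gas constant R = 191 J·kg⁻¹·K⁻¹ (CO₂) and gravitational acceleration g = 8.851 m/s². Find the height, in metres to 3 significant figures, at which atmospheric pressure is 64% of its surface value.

z ≈ 6860 m

Scale height: H = RT/g = 191 × 712 / 8.851 = 15365 m.
Set P/P₀ = exp(−z/H) = 0.64, so z = −H ln(0.64).
−ln(0.64) = 0.44629; z = 15365 × 0.44629 = 6857.2 m.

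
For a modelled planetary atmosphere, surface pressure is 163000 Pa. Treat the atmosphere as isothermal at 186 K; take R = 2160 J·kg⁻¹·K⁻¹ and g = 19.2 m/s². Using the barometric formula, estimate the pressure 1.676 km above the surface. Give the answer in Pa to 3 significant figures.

P ≈ 150000 Pa

Scale height: H = RT/g = 2160 × 186 / 19.2 = 20925 m.
Barometric formula: P = P₀ exp(−z/H).
z/H = 1676.0/20925 = 0.080096; exp(−0.080096) = 0.92303.
P = 163000 × 0.92303 = 150450 Pa.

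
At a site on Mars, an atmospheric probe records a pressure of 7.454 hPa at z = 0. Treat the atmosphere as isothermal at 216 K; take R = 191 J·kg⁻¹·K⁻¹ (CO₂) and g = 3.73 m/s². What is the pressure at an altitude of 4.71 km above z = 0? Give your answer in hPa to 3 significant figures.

P ≈ 4.87 hPa

Scale height: H = RT/g = 191 × 216 / 3.73 = 11061 m.
Barometric formula: P = P₀ exp(−z/H).
z/H = 4710.0/11061 = 0.42582; exp(−0.42582) = 0.65323.
P = 7.454 × 0.65323 = 4.8692 hPa.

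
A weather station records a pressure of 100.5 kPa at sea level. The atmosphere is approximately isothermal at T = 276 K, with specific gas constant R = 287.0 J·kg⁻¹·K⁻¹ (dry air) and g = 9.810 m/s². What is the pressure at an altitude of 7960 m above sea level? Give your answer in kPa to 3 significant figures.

P ≈ 37.5 kPa

Scale height: H = RT/g = 287.0 × 276 / 9.810 = 8074.6 m.
Barometric formula: P = P₀ exp(−z/H).
z/H = 7960.0/8074.6 = 0.98581; exp(−0.98581) = 0.37314.
P = 100.5 × 0.37314 = 37.501 kPa.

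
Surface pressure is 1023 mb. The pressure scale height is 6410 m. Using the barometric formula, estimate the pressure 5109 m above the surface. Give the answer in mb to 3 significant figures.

Barometric formula: P = P₀ exp(−z/H).
z/H = 5109.0/6410.0 = 0.79704; exp(−0.79704) = 0.45066.
P = 1023 × 0.45066 = 461.03 mb.

P ≈ 461 mb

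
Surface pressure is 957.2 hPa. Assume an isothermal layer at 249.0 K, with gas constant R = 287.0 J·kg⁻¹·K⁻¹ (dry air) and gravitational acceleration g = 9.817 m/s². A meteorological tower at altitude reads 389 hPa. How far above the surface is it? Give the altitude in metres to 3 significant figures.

z ≈ 6550 m

Scale height: H = RT/g = 287.0 × 249.0 / 9.817 = 7279.5 m.
Invert the barometric formula: z = H ln(P₀/P).
P₀/P = 957.2/389 = 2.4607; ln(2.4607) = 0.90045.
z = 7279.5 × 0.90045 = 6554.8 m.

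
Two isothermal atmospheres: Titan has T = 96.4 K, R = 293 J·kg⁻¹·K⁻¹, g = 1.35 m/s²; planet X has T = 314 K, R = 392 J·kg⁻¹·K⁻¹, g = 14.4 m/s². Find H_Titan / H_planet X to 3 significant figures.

H_Titan/H_planet X ≈ 2.45

H = RT/g for each body.
H_Titan = 293 × 96.4 / 1.35 = 20922 m.
H_planet X = 392 × 314 / 14.4 = 8547.8 m.
H_Titan/H_planet X = 20922/8547.8 = 2.4476.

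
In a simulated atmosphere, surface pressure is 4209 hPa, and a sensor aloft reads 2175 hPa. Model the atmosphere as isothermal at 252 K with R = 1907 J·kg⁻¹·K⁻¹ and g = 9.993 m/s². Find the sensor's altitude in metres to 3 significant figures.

z ≈ 31700 m

Scale height: H = RT/g = 1907 × 252 / 9.993 = 48090 m.
Invert the barometric formula: z = H ln(P₀/P).
P₀/P = 4209/2175 = 1.9352; ln(1.9352) = 0.66021.
z = 48090 × 0.66021 = 31749 m.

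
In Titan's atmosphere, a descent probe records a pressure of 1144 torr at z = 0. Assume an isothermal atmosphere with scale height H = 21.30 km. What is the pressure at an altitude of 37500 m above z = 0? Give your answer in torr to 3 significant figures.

P ≈ 197 torr

Barometric formula: P = P₀ exp(−z/H).
z/H = 37500/21300 = 1.7606; exp(−1.7606) = 0.17194.
P = 1144 × 0.17194 = 196.70 torr.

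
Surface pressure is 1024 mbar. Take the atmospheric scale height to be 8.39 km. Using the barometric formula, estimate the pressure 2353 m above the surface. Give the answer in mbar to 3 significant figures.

P ≈ 774 mbar

Barometric formula: P = P₀ exp(−z/H).
z/H = 2353.0/8390.0 = 0.28045; exp(−0.28045) = 0.75544.
P = 1024 × 0.75544 = 773.57 mbar.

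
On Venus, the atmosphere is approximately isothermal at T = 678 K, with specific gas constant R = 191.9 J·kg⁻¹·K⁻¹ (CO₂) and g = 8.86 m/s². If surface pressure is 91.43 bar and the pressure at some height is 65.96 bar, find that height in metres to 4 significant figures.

z ≈ 4795 m

Scale height: H = RT/g = 191.9 × 678 / 8.86 = 14685 m.
Invert the barometric formula: z = H ln(P₀/P).
P₀/P = 91.43/65.96 = 1.3861; ln(1.3861) = 0.32649.
z = 14685 × 0.32649 = 4794.5 m.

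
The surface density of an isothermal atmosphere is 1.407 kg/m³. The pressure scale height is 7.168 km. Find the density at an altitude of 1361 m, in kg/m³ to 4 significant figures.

In an isothermal atmosphere, density decays like pressure: ρ = ρ₀ exp(−z/H).
z/H = 1361.0/7168.0 = 0.18987; exp(−0.18987) = 0.82707.
ρ = 1.407 × 0.82707 = 1.1637 kg/m³.

ρ ≈ 1.164 kg/m³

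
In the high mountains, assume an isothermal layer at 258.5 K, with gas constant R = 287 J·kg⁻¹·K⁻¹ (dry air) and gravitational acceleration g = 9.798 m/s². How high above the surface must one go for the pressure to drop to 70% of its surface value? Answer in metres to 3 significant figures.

Scale height: H = RT/g = 287 × 258.5 / 9.798 = 7571.9 m.
Set P/P₀ = exp(−z/H) = 0.7, so z = −H ln(0.7).
−ln(0.7) = 0.35667; z = 7571.9 × 0.35667 = 2700.7 m.

z ≈ 2700 m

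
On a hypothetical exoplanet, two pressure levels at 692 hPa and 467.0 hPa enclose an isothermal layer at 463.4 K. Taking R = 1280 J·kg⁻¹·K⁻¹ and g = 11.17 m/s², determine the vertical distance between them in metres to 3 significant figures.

Hypsometric equation: Δz = (R T̄/g) ln(P₁/P₂).
R T̄/g = 1280 × 463.4 / 11.17 = 53102 m.
ln(692/467.0) = ln(1.4818) = 0.39326.
Δz = 53102 × 0.39326 = 20883 m.

Δz ≈ 20900 m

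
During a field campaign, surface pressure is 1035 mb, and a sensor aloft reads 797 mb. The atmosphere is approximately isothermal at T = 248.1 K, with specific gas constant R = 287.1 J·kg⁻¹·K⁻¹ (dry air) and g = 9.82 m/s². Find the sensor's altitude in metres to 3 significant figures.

z ≈ 1900 m

Scale height: H = RT/g = 287.1 × 248.1 / 9.82 = 7253.5 m.
Invert the barometric formula: z = H ln(P₀/P).
P₀/P = 1035/797 = 1.2986; ln(1.2986) = 0.26129.
z = 7253.5 × 0.26129 = 1895.3 m.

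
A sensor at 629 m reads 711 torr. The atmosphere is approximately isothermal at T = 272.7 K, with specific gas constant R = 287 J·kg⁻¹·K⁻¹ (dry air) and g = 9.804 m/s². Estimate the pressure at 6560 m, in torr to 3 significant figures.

P ≈ 338 torr

Scale height: H = RT/g = 287 × 272.7 / 9.804 = 7983.0 m.
Between two levels, P₂ = P₁ exp(−Δz/H) with Δz = z₂ − z₁.
Δz = 6560.0 − 629.00 = 5931.0 m; Δz/H = 5931.0/7983.0 = 0.74295.
P₂ = 711 × exp(−0.74295) = 711 × 0.47571 = 338.23 torr.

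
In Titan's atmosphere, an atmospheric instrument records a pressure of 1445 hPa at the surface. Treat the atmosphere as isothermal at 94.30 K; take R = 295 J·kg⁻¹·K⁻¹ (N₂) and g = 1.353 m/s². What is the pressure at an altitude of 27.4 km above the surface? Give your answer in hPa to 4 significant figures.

P ≈ 381.2 hPa

Scale height: H = RT/g = 295 × 94.30 / 1.353 = 20561 m.
Barometric formula: P = P₀ exp(−z/H).
z/H = 27400/20561 = 1.3326; exp(−1.3326) = 0.26379.
P = 1445 × 0.26379 = 381.18 hPa.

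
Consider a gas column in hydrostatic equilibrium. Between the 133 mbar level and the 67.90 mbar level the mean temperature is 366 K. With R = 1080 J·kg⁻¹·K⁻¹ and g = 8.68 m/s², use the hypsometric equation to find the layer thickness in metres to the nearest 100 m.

Δz ≈ 30600 m

Hypsometric equation: Δz = (R T̄/g) ln(P₁/P₂).
R T̄/g = 1080 × 366 / 8.68 = 45539 m.
ln(133/67.90) = ln(1.9588) = 0.67233.
Δz = 45539 × 0.67233 = 30617 m.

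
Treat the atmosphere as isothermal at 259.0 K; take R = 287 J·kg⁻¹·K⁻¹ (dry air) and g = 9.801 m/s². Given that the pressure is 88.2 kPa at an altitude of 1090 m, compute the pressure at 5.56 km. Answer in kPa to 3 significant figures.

Scale height: H = RT/g = 287 × 259.0 / 9.801 = 7584.2 m.
Between two levels, P₂ = P₁ exp(−Δz/H) with Δz = z₂ − z₁.
Δz = 5560.0 − 1090.0 = 4470.0 m; Δz/H = 4470.0/7584.2 = 0.58938.
P₂ = 88.2 × exp(−0.58938) = 88.2 × 0.55467 = 48.922 kPa.

P ≈ 48.9 kPa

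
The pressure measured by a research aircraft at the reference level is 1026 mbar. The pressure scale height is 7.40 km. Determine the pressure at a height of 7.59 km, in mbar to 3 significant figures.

P ≈ 368 mbar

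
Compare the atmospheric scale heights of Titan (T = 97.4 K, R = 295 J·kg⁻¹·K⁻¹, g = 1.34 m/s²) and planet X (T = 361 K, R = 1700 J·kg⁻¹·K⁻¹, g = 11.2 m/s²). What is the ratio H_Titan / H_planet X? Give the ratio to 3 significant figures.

H = RT/g for each body.
H_Titan = 295 × 97.4 / 1.34 = 21443 m.
H_planet X = 1700 × 361 / 11.2 = 54795 m.
H_Titan/H_planet X = 21443/54795 = 0.39133.

H_Titan/H_planet X ≈ 0.391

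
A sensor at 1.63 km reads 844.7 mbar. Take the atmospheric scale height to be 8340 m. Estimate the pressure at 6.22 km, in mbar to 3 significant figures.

P ≈ 487 mbar

Between two levels, P₂ = P₁ exp(−Δz/H) with Δz = z₂ − z₁.
Δz = 6220.0 − 1630.0 = 4590.0 m; Δz/H = 4590.0/8340.0 = 0.55036.
P₂ = 844.7 × exp(−0.55036) = 844.7 × 0.57674 = 487.17 mbar.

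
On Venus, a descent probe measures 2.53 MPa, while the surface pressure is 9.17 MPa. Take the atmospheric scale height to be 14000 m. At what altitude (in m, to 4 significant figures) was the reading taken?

z ≈ 18030 m

Invert the barometric formula: z = H ln(P₀/P).
P₀/P = 9.17/2.53 = 3.6245; ln(3.6245) = 1.2877.
z = 14000 × 1.2877 = 18028 m.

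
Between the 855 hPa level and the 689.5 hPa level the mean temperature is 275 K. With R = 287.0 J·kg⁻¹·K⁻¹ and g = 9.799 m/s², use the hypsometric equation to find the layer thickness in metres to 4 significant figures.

Hypsometric equation: Δz = (R T̄/g) ln(P₁/P₂).
R T̄/g = 287.0 × 275 / 9.799 = 8054.4 m.
ln(855/689.5) = ln(1.2400) = 0.21511.
Δz = 8054.4 × 0.21511 = 1732.6 m.

Δz ≈ 1733 m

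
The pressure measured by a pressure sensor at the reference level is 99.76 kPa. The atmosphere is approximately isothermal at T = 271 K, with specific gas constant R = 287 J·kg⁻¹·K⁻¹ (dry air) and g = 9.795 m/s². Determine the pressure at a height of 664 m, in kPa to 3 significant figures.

P ≈ 91.8 kPa

Scale height: H = RT/g = 287 × 271 / 9.795 = 7940.5 m.
Barometric formula: P = P₀ exp(−z/H).
z/H = 664.00/7940.5 = 0.083622; exp(−0.083622) = 0.91978.
P = 99.76 × 0.91978 = 91.757 kPa.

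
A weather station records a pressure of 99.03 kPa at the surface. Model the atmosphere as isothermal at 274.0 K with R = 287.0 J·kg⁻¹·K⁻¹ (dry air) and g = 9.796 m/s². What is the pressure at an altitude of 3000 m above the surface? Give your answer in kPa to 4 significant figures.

P ≈ 68.15 kPa

Scale height: H = RT/g = 287.0 × 274.0 / 9.796 = 8027.6 m.
Barometric formula: P = P₀ exp(−z/H).
z/H = 3000.0/8027.6 = 0.37371; exp(−0.37371) = 0.68818.
P = 99.03 × 0.68818 = 68.150 kPa.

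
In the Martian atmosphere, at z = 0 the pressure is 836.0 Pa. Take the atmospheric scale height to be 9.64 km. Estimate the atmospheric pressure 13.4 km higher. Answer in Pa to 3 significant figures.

P ≈ 208 Pa

Barometric formula: P = P₀ exp(−z/H).
z/H = 13400/9640.0 = 1.3900; exp(−1.3900) = 0.24908.
P = 836.0 × 0.24908 = 208.23 Pa.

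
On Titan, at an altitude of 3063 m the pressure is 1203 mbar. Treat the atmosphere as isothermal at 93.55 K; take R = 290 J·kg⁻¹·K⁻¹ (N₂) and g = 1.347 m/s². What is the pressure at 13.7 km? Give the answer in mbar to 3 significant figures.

P ≈ 709 mbar

Scale height: H = RT/g = 290 × 93.55 / 1.347 = 20141 m.
Between two levels, P₂ = P₁ exp(−Δz/H) with Δz = z₂ − z₁.
Δz = 13700 − 3063.0 = 10637 m; Δz/H = 10637/20141 = 0.52813.
P₂ = 1203 × exp(−0.52813) = 1203 × 0.58971 = 709.42 mbar.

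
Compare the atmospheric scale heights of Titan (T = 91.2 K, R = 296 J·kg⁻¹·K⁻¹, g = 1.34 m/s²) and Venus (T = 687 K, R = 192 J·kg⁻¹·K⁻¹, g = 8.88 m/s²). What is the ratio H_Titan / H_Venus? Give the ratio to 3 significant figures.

H_Titan/H_Venus ≈ 1.36

H = RT/g for each body.
H_Titan = 296 × 91.2 / 1.34 = 20146 m.
H_Venus = 192 × 687 / 8.88 = 14854 m.
H_Titan/H_Venus = 20146/14854 = 1.3563.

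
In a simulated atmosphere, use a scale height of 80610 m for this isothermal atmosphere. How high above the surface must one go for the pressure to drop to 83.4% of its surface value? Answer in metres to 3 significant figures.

Set P/P₀ = exp(−z/H) = 0.834, so z = −H ln(0.834).
−ln(0.834) = 0.18152; z = 80610 × 0.18152 = 14632 m.

z ≈ 14600 m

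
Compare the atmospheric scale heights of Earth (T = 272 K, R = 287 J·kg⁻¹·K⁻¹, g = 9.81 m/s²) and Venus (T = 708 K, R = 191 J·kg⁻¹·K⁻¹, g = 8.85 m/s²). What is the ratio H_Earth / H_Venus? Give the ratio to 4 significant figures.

H_Earth/H_Venus ≈ 0.5208

H = RT/g for each body.
H_Earth = 287 × 272 / 9.81 = 7957.6 m.
H_Venus = 191 × 708 / 8.85 = 15280 m.
H_Earth/H_Venus = 7957.6/15280 = 0.52079.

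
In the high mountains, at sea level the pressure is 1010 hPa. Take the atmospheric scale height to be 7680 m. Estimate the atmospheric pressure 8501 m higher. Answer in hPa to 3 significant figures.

P ≈ 334 hPa

Barometric formula: P = P₀ exp(−z/H).
z/H = 8501.0/7680.0 = 1.1069; exp(−1.1069) = 0.33058.
P = 1010 × 0.33058 = 333.89 hPa.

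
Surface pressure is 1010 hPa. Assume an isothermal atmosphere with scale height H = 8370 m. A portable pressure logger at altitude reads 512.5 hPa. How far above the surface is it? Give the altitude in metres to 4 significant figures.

Invert the barometric formula: z = H ln(P₀/P).
P₀/P = 1010/512.5 = 1.9707; ln(1.9707) = 0.67839.
z = 8370.0 × 0.67839 = 5678.1 m.

z ≈ 5678 m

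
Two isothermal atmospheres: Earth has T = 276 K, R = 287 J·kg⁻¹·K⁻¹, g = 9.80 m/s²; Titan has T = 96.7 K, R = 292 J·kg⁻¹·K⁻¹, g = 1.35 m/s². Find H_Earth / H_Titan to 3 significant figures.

H_Earth/H_Titan ≈ 0.386

H = RT/g for each body.
H_Earth = 287 × 276 / 9.80 = 8082.9 m.
H_Titan = 292 × 96.7 / 1.35 = 20916 m.
H_Earth/H_Titan = 8082.9/20916 = 0.38645.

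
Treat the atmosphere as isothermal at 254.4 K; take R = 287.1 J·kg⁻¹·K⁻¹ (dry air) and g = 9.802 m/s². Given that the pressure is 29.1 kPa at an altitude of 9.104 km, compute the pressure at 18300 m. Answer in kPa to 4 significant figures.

P ≈ 8.471 kPa

Scale height: H = RT/g = 287.1 × 254.4 / 9.802 = 7451.4 m.
Between two levels, P₂ = P₁ exp(−Δz/H) with Δz = z₂ − z₁.
Δz = 18300 − 9104.0 = 9196.0 m; Δz/H = 9196.0/7451.4 = 1.2341.
P₂ = 29.1 × exp(−1.2341) = 29.1 × 0.29110 = 8.4710 kPa.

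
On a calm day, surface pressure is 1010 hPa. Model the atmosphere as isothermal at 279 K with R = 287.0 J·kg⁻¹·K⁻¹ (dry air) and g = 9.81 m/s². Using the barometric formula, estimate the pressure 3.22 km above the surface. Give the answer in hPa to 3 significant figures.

Scale height: H = RT/g = 287.0 × 279 / 9.81 = 8162.4 m.
Barometric formula: P = P₀ exp(−z/H).
z/H = 3220.0/8162.4 = 0.39449; exp(−0.39449) = 0.67402.
P = 1010 × 0.67402 = 680.76 hPa.

P ≈ 681 hPa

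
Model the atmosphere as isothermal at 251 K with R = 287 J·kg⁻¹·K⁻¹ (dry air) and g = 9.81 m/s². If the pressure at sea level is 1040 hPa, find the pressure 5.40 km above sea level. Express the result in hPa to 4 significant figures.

Scale height: H = RT/g = 287 × 251 / 9.81 = 7343.2 m.
Barometric formula: P = P₀ exp(−z/H).
z/H = 5400.0/7343.2 = 0.73537; exp(−0.73537) = 0.47933.
P = 1040 × 0.47933 = 498.50 hPa.

P ≈ 498.5 hPa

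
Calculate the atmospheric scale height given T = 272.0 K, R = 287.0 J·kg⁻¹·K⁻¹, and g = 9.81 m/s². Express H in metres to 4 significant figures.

H ≈ 7958 m

The scale height of an isothermal atmosphere is H = RT/g.
H = 287.0 × 272.0 / 9.81 = 78064/9.81 = 7957.6 m.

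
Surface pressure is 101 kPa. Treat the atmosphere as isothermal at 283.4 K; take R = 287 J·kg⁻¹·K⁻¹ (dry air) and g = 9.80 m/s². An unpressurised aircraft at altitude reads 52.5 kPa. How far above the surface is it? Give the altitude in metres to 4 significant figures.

z ≈ 5430 m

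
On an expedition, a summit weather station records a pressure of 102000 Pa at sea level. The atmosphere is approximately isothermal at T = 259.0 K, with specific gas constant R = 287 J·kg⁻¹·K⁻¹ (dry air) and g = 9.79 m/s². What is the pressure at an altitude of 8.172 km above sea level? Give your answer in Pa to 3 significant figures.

P ≈ 34800 Pa

Scale height: H = RT/g = 287 × 259.0 / 9.79 = 7592.7 m.
Barometric formula: P = P₀ exp(−z/H).
z/H = 8172.0/7592.7 = 1.0763; exp(−1.0763) = 0.34085.
P = 102000 × 0.34085 = 34767 Pa.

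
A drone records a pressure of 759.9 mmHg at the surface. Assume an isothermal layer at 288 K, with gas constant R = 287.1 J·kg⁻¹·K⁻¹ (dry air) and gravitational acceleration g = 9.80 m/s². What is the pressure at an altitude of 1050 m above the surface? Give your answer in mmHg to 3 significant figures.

Scale height: H = RT/g = 287.1 × 288 / 9.80 = 8437.2 m.
Barometric formula: P = P₀ exp(−z/H).
z/H = 1050.0/8437.2 = 0.12445; exp(−0.12445) = 0.88298.
P = 759.9 × 0.88298 = 670.98 mmHg.

P ≈ 671 mmHg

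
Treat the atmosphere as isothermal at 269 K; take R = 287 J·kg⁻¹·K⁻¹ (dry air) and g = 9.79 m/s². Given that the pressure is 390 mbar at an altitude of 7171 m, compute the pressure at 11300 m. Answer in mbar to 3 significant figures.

P ≈ 231 mbar

Scale height: H = RT/g = 287 × 269 / 9.79 = 7885.9 m.
Between two levels, P₂ = P₁ exp(−Δz/H) with Δz = z₂ − z₁.
Δz = 11300 − 7171.0 = 4129.0 m; Δz/H = 4129.0/7885.9 = 0.52359.
P₂ = 390 × exp(−0.52359) = 390 × 0.59239 = 231.03 mbar.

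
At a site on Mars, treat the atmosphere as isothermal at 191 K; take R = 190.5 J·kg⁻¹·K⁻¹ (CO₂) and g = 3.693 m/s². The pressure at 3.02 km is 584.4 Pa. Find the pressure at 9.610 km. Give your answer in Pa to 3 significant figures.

P ≈ 299 Pa

Scale height: H = RT/g = 190.5 × 191 / 3.693 = 9852.6 m.
Between two levels, P₂ = P₁ exp(−Δz/H) with Δz = z₂ − z₁.
Δz = 9610.0 − 3020.0 = 6590.0 m; Δz/H = 6590.0/9852.6 = 0.66886.
P₂ = 584.4 × exp(−0.66886) = 584.4 × 0.51229 = 299.38 Pa.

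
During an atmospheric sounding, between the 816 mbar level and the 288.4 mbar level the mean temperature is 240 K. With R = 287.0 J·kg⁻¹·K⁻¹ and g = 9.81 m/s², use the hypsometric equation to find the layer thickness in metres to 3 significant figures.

Hypsometric equation: Δz = (R T̄/g) ln(P₁/P₂).
R T̄/g = 287.0 × 240 / 9.81 = 7021.4 m.
ln(816/288.4) = ln(2.8294) = 1.0401.
Δz = 7021.4 × 1.0401 = 7303.0 m.

Δz ≈ 7300 m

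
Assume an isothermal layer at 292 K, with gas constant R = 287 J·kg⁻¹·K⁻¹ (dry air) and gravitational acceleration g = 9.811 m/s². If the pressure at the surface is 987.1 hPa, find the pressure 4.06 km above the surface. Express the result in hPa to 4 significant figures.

P ≈ 613.7 hPa

Scale height: H = RT/g = 287 × 292 / 9.811 = 8541.8 m.
Barometric formula: P = P₀ exp(−z/H).
z/H = 4060.0/8541.8 = 0.47531; exp(−0.47531) = 0.62169.
P = 987.1 × 0.62169 = 613.67 hPa.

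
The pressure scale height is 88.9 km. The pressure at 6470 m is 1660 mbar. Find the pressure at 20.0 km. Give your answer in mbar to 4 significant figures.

P ≈ 1426 mbar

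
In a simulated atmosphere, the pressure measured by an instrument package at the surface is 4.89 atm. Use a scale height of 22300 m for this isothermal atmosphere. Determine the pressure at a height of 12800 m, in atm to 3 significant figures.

P ≈ 2.75 atm

Barometric formula: P = P₀ exp(−z/H).
z/H = 12800/22300 = 0.57399; exp(−0.57399) = 0.56327.
P = 4.89 × 0.56327 = 2.7544 atm.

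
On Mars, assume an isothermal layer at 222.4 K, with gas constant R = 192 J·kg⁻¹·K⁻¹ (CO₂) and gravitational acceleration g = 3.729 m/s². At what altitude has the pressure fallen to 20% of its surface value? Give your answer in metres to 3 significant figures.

z ≈ 18400 m

Scale height: H = RT/g = 192 × 222.4 / 3.729 = 11451 m.
Set P/P₀ = exp(−z/H) = 0.2, so z = −H ln(0.2).
−ln(0.2) = 1.6094; z = 11451 × 1.6094 = 18429 m.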